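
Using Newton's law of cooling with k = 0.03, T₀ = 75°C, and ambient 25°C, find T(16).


Newton's law: dT/dt = -k(T - T_a) has solution T(t) = T_a + (T₀ - T_a)e^(-kt).
Plug in T_a = 25, T₀ = 75, k = 0.03, t = 16: T(16) = 25 + (50)e^(-0.48) ≈ 55.9°C.


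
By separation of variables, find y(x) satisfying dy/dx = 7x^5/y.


Separate variables: y dy = 7x^5 dx.
Integrate both sides: y²/2 = (7/6)x^6 + C₀.
Multiply by 2: y² = (7/3)x^6 + C.


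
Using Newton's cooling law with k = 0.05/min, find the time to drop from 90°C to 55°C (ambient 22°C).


From T(t) = T_a + (T₀ - T_a)e^(-kt), set T(t) = 55:
(55 - 22) / (90 - 22) = e^(-0.05t), so t = -ln(0.485)/0.05 ≈ 14.5 minutes.


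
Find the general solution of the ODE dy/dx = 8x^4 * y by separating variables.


Separate variables: dy/y = 8x^4 dx.
Integrate: ln|y| = (8/5)x^5 + C₀.
Exponentiate: y = Ce^((8/5)x^5).


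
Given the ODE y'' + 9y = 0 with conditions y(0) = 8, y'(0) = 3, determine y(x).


Characteristic roots of r² + 9 = 0 are ±3i, so y = C₁cos(3x) + C₂sin(3x).
Apply y(0) = 8: C₁ = 8. Differentiate and apply y'(0) = 3: 3·C₂ = 3, so C₂ = 1.
Particular solution: y = 8cos(3x) + sin(3x).


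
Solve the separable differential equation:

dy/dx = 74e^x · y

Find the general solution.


Separate variables: dy/y = 74e^x dx.
Integrate: ln|y| = 74e^x + C₀.
Exponentiate: y = Ce^(74e^x).


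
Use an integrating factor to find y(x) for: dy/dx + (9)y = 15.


P(x) = 9, Q(x) = 15; integrating factor μ = e^(9x).
(μ y)' = 15e^(9x) ⇒ μ y = (5/3)e^(9x) + C.
Divide by μ: y = 5/3 + Ce^(-9x).


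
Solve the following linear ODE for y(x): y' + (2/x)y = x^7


P(x) = 2/x ⇒ μ = x^2.
(x^2 y)' = x^2·x^7 = x^9.
Integrate: x^2 y = x^10/(10) + C.
Solve for y: y = (1/10)x^8 + C/x^2.


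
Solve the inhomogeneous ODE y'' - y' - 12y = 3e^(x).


Characteristic roots of r² - r - 12 = 0 are -3, 4.
y_h = C₁e^(-3x) + C₂e^(4x).
Forcing exponent 1 is not a characteristic root; try y_p = Ae^(x).
Substitute: A·(1 + (-1)·1 + (-12)) = A·-12 = 3, so A = -1/4.
General solution: y = C₁e^(-3x) + C₂e^(4x) - (1/4)e^(x).


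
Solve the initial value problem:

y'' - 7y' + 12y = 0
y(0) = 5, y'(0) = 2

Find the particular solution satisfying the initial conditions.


Characteristic roots of r² - 7r + 12 = 0 are 3, 4.
General solution y = c₁ e^(3x) + c₂ e^(4x).
Apply y(0) = 5: c₁ + c₂ = 5. Apply y'(0) = 2: 3 c₁ + 4 c₂ = 2.
Solve: c₁ = 18, c₂ = -13.
Particular solution: y = 18e^(3x) - 13e^(4x).


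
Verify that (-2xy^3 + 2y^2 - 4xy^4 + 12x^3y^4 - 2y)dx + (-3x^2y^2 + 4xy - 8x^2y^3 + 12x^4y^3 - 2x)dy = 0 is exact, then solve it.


Check exactness: ∂M/∂y = -6xy^2 + 4y - 16xy^3 + 48x^3y^3 - 2 and ∂N/∂x = -6xy^2 + 4y - 16xy^3 + 48x^3y^3 - 2; equal, so the equation is exact.
Integrate M with respect to x (treating y as constant): ∫M dx = -x^2y^3 + 2xy^2 - 2x^2y^4 + 3x^4y^4 - 2xy + h(y).
Differentiate w.r.t. y and set equal to N: all terms match, so h'(y) = 0 and h is a constant absorbed into C.
General solution: -x^2y^3 + 2xy^2 - 2x^2y^4 + 3x^4y^4 - 2xy = C.


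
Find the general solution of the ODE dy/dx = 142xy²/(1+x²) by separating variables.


Separate: dy/y² = 142x/(1+x²) dx.
Integrate LHS: ∫ dy/y² = -1/y.
Integrate RHS via u = 1+x²: 71ln(1+x²) + C.
Result: -1/y = 71ln(1+x²) + C.


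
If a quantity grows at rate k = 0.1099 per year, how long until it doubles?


Exponential growth: P(t) = P₀ e^(0.1099t). Set P(t)/P₀ = 2: e^(0.1099t) = 2.
Solve: t = ln(2)/0.1099 ≈ 6.31 years.


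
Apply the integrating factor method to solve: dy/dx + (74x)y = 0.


P(x) = 74x ⇒ μ = e^(37x²).
Q(x) = 0 so μ y is constant: y = Ce^(-37x²).


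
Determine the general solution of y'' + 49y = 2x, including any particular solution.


Homogeneous: r² + 49 = 0 ⇒ r = ±7i, y_h = C₁cos(7x) + C₂sin(7x).
Polynomial forcing; try y_p = Ax + B. Then y_p'' + 49 y_p = 49(Ax + B) = 2x, so B = 0 and A = 2/49.
General solution: y = C₁cos(7x) + C₂sin(7x) + (2/49)x.


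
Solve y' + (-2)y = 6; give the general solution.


P(x) = -2 ⇒ μ = e^(-2x).
(μ y)' = 6e^(-2x) ⇒ μ y = -3e^(-2x) + C.
Divide by μ: y = -3 + Ce^(2x).


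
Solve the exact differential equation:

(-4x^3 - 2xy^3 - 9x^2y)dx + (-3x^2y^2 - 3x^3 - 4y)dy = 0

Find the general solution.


Check exactness: ∂M/∂y = -6xy^2 - 9x^2 and ∂N/∂x = -6xy^2 - 9x^2; equal, so the equation is exact.
Integrate M with respect to x (treating y as constant): ∫M dx = -x^4 - x^2y^3 - 3x^3y + h(y).
Differentiate w.r.t. y and set equal to N: the x-dependent terms already match, leaving h'(y) = -4y. Integrate: h(y) = -2y^2.
So F(x,y) = -x^4 - x^2y^3 - 3x^3y - 2y^2.
General solution: -x^4 - x^2y^3 - 3x^3y - 2y^2 = C.


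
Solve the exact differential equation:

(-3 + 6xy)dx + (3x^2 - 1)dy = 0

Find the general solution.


Check exactness: ∂M/∂y = 6x and ∂N/∂x = 6x; equal, so the equation is exact.
Integrate M with respect to x (treating y as constant): ∫M dx = -3x + 3x^2y + h(y).
Differentiate w.r.t. y and set equal to N: the x-dependent terms already match, leaving h'(y) = -1. Integrate: h(y) = -y.
So F(x,y) = -3x + 3x^2y - y.
General solution: -3x + 3x^2y - y = C.


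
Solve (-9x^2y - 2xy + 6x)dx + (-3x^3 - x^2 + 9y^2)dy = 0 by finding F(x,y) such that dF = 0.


Check exactness: ∂M/∂y = -9x^2 - 2x and ∂N/∂x = -9x^2 - 2x; equal, so the equation is exact.
Integrate M with respect to x (treating y as constant): ∫M dx = -3x^3y - x^2y + 3x^2 + h(y).
Differentiate w.r.t. y and set equal to N: the x-dependent terms already match, leaving h'(y) = 9y^2. Integrate: h(y) = 3y^3.
So F(x,y) = -3x^3y - x^2y + 3y^3 + 3x^2.
General solution: -3x^3y - x^2y + 3y^3 + 3x^2 = C.


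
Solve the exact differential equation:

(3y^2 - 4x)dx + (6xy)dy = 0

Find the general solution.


Check exactness: ∂M/∂y = 6y and ∂N/∂x = 6y; equal, so the equation is exact.
Integrate M with respect to x (treating y as constant): ∫M dx = 3xy^2 - 2x^2 + h(y).
Differentiate w.r.t. y and set equal to N: all terms match, so h'(y) = 0 and h is a constant absorbed into C.
General solution: 3xy^2 - 2x^2 = C.


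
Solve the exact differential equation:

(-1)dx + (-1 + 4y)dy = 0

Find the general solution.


Check exactness: ∂M/∂y = 0 and ∂N/∂x = 0; equal, so the equation is exact.
Integrate M with respect to x (treating y as constant): ∫M dx = -x + h(y).
Differentiate w.r.t. y and set equal to N: the x-dependent terms already match, leaving h'(y) = -1 + 4y. Integrate: h(y) = -y + 2y^2.
So F(x,y) = -y + 2y^2 - x.
General solution: -y + 2y^2 - x = C.


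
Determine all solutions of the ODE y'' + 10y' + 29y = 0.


Characteristic equation: r² + 10r + 29 = 0.
Discriminant is negative; roots r = -5 ± 2i (complex conjugate pair).
General solution uses e^(α x)(C₁ cos(β x) + C₂ sin(β x)): y = e^(-5x)(C₁cos(2x) + C₂sin(2x)).


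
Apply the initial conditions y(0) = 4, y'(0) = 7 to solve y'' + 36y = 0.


Characteristic roots of r² + 36 = 0 are ±6i, so y = C₁cos(6x) + C₂sin(6x).
Apply y(0) = 4: C₁ = 4. Differentiate and apply y'(0) = 7: 6·C₂ = 7, so C₂ = 7/6.
Particular solution: y = 4cos(6x) + (7/6)sin(6x).


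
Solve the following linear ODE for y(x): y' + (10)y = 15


P(x) = 10, Q(x) = 15; integrating factor μ = e^(10x).
(μ y)' = 15e^(10x) ⇒ μ y = (3/2)e^(10x) + C.
Divide by μ: y = 3/2 + Ce^(-10x).


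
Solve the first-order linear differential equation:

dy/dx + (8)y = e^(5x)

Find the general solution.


P(x) = 8 ⇒ μ = e^(8x).
(μ y)' = e^(13x) ⇒ μ y = e^(13x)/13 + C.
Divide by μ: y = (1/13)e^(5x) + Ce^(-8x).


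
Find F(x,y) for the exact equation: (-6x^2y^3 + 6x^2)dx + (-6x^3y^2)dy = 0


Check exactness: ∂M/∂y = -18x^2y^2 and ∂N/∂x = -18x^2y^2; equal, so the equation is exact.
Integrate M with respect to x (treating y as constant): ∫M dx = -2x^3y^3 + 2x^3 + h(y).
Differentiate w.r.t. y and set equal to N: all terms match, so h'(y) = 0 and h is a constant absorbed into C.
General solution: -2x^3y^3 + 2x^3 = C.


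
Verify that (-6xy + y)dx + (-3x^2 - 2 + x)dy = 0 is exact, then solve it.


Check exactness: ∂M/∂y = -6x + 1 and ∂N/∂x = -6x + 1; equal, so the equation is exact.
Integrate M with respect to x (treating y as constant): ∫M dx = -3x^2y + xy + h(y).
Differentiate w.r.t. y and set equal to N: the x-dependent terms already match, leaving h'(y) = -2. Integrate: h(y) = -2y.
So F(x,y) = -3x^2y - 2y + xy.
General solution: -3x^2y - 2y + xy = C.


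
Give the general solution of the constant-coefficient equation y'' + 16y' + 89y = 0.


Characteristic equation: r² + 16r + 89 = 0.
Discriminant is negative; roots r = -8 ± 5i (complex conjugate pair).
General solution uses e^(α x)(C₁ cos(β x) + C₂ sin(β x)): y = e^(-8x)(C₁cos(5x) + C₂sin(5x)).


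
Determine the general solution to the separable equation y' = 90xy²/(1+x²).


Separate: dy/y² = 90x/(1+x²) dx.
Integrate LHS: ∫ dy/y² = -1/y.
Integrate RHS via u = 1+x²: 45ln(1+x²) + C.
Result: -1/y = 45ln(1+x²) + C.


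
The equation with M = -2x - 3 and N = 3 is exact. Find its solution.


Check exactness: ∂M/∂y = 0 and ∂N/∂x = 0; equal, so the equation is exact.
Integrate M with respect to x (treating y as constant): ∫M dx = -x^2 - 3x + h(y).
Differentiate w.r.t. y and set equal to N: the x-dependent terms already match, leaving h'(y) = 3. Integrate: h(y) = 3y.
So F(x,y) = -x^2 + 3y - 3x.
General solution: -x^2 + 3y - 3x = C.


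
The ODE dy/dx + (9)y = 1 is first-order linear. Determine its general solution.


P(x) = 9, Q(x) = 1; integrating factor μ = e^(9x).
(μ y)' = e^(9x) ⇒ μ y = (1/9)e^(9x) + C.
Divide by μ: y = 1/9 + Ce^(-9x).


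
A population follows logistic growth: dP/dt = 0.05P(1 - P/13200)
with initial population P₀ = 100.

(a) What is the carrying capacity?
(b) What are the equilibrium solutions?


Logistic ODE dP/dt = 0.05P(1 - P/13200) has equilibria where dP/dt = 0, i.e. P = 0 or P = 13200.
The coefficient (1 - P/K) = 0 when P = K, identifying K = 13200 as the carrying capacity.
(a) K = 13200; (b) equilibria P = 0 and P = 13200.


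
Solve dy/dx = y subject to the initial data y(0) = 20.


General solution of y' = y is y = Ce^(x).
Apply y(0) = 20: C = 20.
Particular solution: y = 20e^(x).


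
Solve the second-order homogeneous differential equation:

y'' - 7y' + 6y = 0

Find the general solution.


Characteristic equation: r² - 7r + 6 = 0.
Factor: (r - 1)(r - 6) = 0 ⇒ r = 1, 6 (distinct real).
General solution: y = C₁e^(x) + C₂e^(6x).


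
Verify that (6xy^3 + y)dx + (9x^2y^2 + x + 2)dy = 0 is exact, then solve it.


Check exactness: ∂M/∂y = 18xy^2 + 1 and ∂N/∂x = 18xy^2 + 1; equal, so the equation is exact.
Integrate M with respect to x (treating y as constant): ∫M dx = 3x^2y^3 + xy + h(y).
Differentiate w.r.t. y and set equal to N: the x-dependent terms already match, leaving h'(y) = 2. Integrate: h(y) = 2y.
So F(x,y) = 3x^2y^3 + xy + 2y.
General solution: 3x^2y^3 + xy + 2y = C.


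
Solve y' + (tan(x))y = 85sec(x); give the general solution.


P(x) = tan(x) ⇒ μ = e^(∫tan(x)dx) = sec(x).
(sec(x) y)' = 85sec²(x) ⇒ sec(x) y = 85tan(x) + C.
Multiply by cos(x): y = 85sin(x) + C·cos(x).


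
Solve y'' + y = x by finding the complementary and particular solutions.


Homogeneous: r² + 1 = 0 ⇒ r = ±1i, y_h = C₁cos(x) + C₂sin(x).
Polynomial forcing; try y_p = Ax + B. Then y_p'' + 1 y_p = 1(Ax + B) = x, so B = 0 and A = 1.
General solution: y = C₁cos(x) + C₂sin(x) + x.


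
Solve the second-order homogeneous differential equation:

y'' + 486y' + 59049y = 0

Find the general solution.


Characteristic equation: r² + 486r + 59049 = 0, i.e. (r + 243)² = 0.
Repeated root r = -243; include an x factor for the second linearly independent solution.
General solution: y = (C₁ + C₂x)e^(-243x).


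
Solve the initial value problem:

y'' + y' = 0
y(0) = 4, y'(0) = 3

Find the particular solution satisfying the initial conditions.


Characteristic roots of r² + r = 0 are 0, -1.
General solution y = c₁ + c₂ e^(-x).
Apply y(0) = 4: c₁ + c₂ = 4. Apply y'(0) = 3: 0 c₁ - 1 c₂ = 3.
Solve: c₁ = 7, c₂ = -3.
Particular solution: y = 7 - 3e^(-x).


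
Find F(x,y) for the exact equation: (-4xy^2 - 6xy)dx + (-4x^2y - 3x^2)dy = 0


Check exactness: ∂M/∂y = -8xy - 6x and ∂N/∂x = -8xy - 6x; equal, so the equation is exact.
Integrate M with respect to x (treating y as constant): ∫M dx = -2x^2y^2 - 3x^2y + h(y).
Differentiate w.r.t. y and set equal to N: all terms match, so h'(y) = 0 and h is a constant absorbed into C.
General solution: -2x^2y^2 - 3x^2y = C.


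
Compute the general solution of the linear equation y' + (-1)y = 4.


P(x) = -1 ⇒ μ = e^(-x).
(μ y)' = 4e^(-x) ⇒ μ y = -4e^(-x) + C.
Divide by μ: y = -4 + Ce^(x).


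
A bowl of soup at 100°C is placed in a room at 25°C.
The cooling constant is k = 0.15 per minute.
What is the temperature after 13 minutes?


Newton's law: dT/dt = -k(T - T_a) has solution T(t) = T_a + (T₀ - T_a)e^(-kt).
Plug in T_a = 25, T₀ = 100, k = 0.15, t = 13: T(13) = 25 + (75)e^(-1.95) ≈ 35.7°C.


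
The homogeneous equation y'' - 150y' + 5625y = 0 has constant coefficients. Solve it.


Characteristic equation: r² - 150r + 5625 = 0, i.e. (r - 75)² = 0.
Repeated root r = 75; include an x factor for the second linearly independent solution.
General solution: y = (C₁ + C₂x)e^(75x).


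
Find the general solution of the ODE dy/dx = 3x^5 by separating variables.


Integrate both sides with respect to x: y = ∫ 3x^5 dx = (1/2)x^6 + C.


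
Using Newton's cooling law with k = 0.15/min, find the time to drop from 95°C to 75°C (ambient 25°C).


From T(t) = T_a + (T₀ - T_a)e^(-kt), set T(t) = 75:
(75 - 25) / (95 - 25) = e^(-0.15t), so t = -ln(0.714)/0.15 ≈ 2.2 minutes.


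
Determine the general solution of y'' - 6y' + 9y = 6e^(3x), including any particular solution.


Characteristic polynomial (r - 3)² = 0; repeated root r = 3.
y_h = (C₁ + C₂x)e^(3x). Forcing matches the repeated root (resonance), so try y_p = Ax² e^(3x).
Substitute and solve for A: 2A = 6, so A = 3.
General solution: y = (C₁ + C₂x + 3x²)e^(3x).


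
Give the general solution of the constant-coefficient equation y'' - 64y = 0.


Characteristic equation: r² - 64 = 0.
Factor: (r - 8)(r + 8) = 0 ⇒ r = 8, -8 (distinct real).
General solution: y = C₁e^(8x) + C₂e^(-8x).


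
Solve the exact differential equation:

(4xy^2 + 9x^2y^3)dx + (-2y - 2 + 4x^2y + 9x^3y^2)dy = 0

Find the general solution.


Check exactness: ∂M/∂y = 8xy + 27x^2y^2 and ∂N/∂x = 8xy + 27x^2y^2; equal, so the equation is exact.
Integrate M with respect to x (treating y as constant): ∫M dx = 2x^2y^2 + 3x^3y^3 + h(y).
Differentiate w.r.t. y and set equal to N: the x-dependent terms already match, leaving h'(y) = -2y - 2. Integrate: h(y) = -y^2 - 2y.
So F(x,y) = -y^2 - 2y + 2x^2y^2 + 3x^3y^3.
General solution: -y^2 - 2y + 2x^2y^2 + 3x^3y^3 = C.


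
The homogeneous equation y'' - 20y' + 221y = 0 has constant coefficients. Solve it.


Characteristic equation: r² - 20r + 221 = 0.
Discriminant is negative; roots r = 10 ± 11i (complex conjugate pair).
General solution uses e^(α x)(C₁ cos(β x) + C₂ sin(β x)): y = e^(10x)(C₁cos(11x) + C₂sin(11x)).


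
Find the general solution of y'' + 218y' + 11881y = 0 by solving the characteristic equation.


Characteristic equation: r² + 218r + 11881 = 0, i.e. (r + 109)² = 0.
Repeated root r = -109; include an x factor for the second linearly independent solution.
General solution: y = (C₁ + C₂x)e^(-109x).


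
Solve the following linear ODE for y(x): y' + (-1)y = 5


P(x) = -1 ⇒ μ = e^(-x).
(μ y)' = 5e^(-x) ⇒ μ y = -5e^(-x) + C.
Divide by μ: y = -5 + Ce^(x).


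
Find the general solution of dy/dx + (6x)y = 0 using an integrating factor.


P(x) = 6x ⇒ μ = e^(3x²).
Q(x) = 0 so μ y is constant: y = Ce^(-3x²).


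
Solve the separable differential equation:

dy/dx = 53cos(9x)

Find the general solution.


g(y) = 1, so integrate directly: y = ∫ 53cos(9x) dx = (53/9)sin(9x) + C.


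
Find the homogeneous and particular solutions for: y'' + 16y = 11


Homogeneous part: r² + 16 = 0 ⇒ r = ±4i, so y_h = C₁cos(4x) + C₂sin(4x).
Try constant y_p = A; plug in: 16A = 11 ⇒ A = 11/16.
General solution: y = C₁cos(4x) + C₂sin(4x) + 11/16.


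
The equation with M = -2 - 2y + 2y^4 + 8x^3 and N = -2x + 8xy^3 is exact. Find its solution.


Check exactness: ∂M/∂y = -2 + 8y^3 and ∂N/∂x = -2 + 8y^3; equal, so the equation is exact.
Integrate M with respect to x (treating y as constant): ∫M dx = -2x - 2xy + 2xy^4 + 2x^4 + h(y).
Differentiate w.r.t. y and set equal to N: all terms match, so h'(y) = 0 and h is a constant absorbed into C.
General solution: -2x - 2xy + 2xy^4 + 2x^4 = C.


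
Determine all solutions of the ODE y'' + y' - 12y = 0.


Characteristic equation: r² + r - 12 = 0.
Factor: (r + 4)(r - 3) = 0 ⇒ r = -4, 3 (distinct real).
General solution: y = C₁e^(-4x) + C₂e^(3x).


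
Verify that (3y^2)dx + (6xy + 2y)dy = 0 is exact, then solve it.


Check exactness: ∂M/∂y = 6y and ∂N/∂x = 6y; equal, so the equation is exact.
Integrate M with respect to x (treating y as constant): ∫M dx = 3xy^2 + h(y).
Differentiate w.r.t. y and set equal to N: the x-dependent terms already match, leaving h'(y) = 2y. Integrate: h(y) = y^2.
So F(x,y) = 3xy^2 + y^2.
General solution: 3xy^2 + y^2 = C.


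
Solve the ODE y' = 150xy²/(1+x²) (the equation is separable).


Separate: dy/y² = 150x/(1+x²) dx.
Integrate LHS: ∫ dy/y² = -1/y.
Integrate RHS via u = 1+x²: 75ln(1+x²) + C.
Result: -1/y = 75ln(1+x²) + C.


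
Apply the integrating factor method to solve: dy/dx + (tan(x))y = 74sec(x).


P(x) = tan(x) ⇒ μ = e^(∫tan(x)dx) = sec(x).
(sec(x) y)' = 74sec²(x) ⇒ sec(x) y = 74tan(x) + C.
Multiply by cos(x): y = 74sin(x) + C·cos(x).


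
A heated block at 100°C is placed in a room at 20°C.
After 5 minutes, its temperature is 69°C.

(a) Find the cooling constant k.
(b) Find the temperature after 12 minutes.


Newton's law: T(t) = T_a + (T₀ - T_a)e^(-kt).
(a) Use T(5) = 69: (69 - 20)/(100 - 20) = e^(-k·5), so k = -ln(0.613)/5 ≈ 0.0980.
(b) Apply k to t = 12: T(12) = 20 + (80)e^(-1.176) ≈ 44.7°C.


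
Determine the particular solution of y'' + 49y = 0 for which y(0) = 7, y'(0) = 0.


Characteristic roots of r² + 49 = 0 are ±7i, so y = C₁cos(7x) + C₂sin(7x).
Apply y(0) = 7: C₁ = 7. Differentiate and apply y'(0) = 0: 7·C₂ = 0, so C₂ = 0.
Particular solution: y = 7cos(7x).


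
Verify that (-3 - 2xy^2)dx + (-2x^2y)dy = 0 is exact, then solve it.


Check exactness: ∂M/∂y = -4xy and ∂N/∂x = -4xy; equal, so the equation is exact.
Integrate M with respect to x (treating y as constant): ∫M dx = -3x - x^2y^2 + h(y).
Differentiate w.r.t. y and set equal to N: all terms match, so h'(y) = 0 and h is a constant absorbed into C.
General solution: -3x - x^2y^2 = C.


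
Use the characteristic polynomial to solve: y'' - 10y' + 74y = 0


Characteristic equation: r² - 10r + 74 = 0.
Discriminant is negative; roots r = 5 ± 7i (complex conjugate pair).
General solution uses e^(α x)(C₁ cos(β x) + C₂ sin(β x)): y = e^(5x)(C₁cos(7x) + C₂sin(7x)).


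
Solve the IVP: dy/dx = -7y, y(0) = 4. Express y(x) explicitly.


General solution of y' = -7y is y = Ce^(-7x).
Apply y(0) = 4: C = 4.
Particular solution: y = 4e^(-7x).


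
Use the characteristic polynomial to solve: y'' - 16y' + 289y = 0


Characteristic equation: r² - 16r + 289 = 0.
Discriminant is negative; roots r = 8 ± 15i (complex conjugate pair).
General solution uses e^(α x)(C₁ cos(β x) + C₂ sin(β x)): y = e^(8x)(C₁cos(15x) + C₂sin(15x)).


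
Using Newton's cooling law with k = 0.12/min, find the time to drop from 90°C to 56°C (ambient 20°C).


From T(t) = T_a + (T₀ - T_a)e^(-kt), set T(t) = 56:
(56 - 20) / (90 - 20) = e^(-0.12t), so t = -ln(0.514)/0.12 ≈ 5.5 minutes.


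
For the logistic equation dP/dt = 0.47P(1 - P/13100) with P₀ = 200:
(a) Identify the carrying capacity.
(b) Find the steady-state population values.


Logistic ODE dP/dt = 0.47P(1 - P/13100) has equilibria where dP/dt = 0, i.e. P = 0 or P = 13100.
The coefficient (1 - P/K) = 0 when P = K, identifying K = 13100 as the carrying capacity.
(a) K = 13100; (b) equilibria P = 0 and P = 13100.


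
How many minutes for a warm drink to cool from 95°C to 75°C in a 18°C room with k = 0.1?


From T(t) = T_a + (T₀ - T_a)e^(-kt), set T(t) = 75:
(75 - 18) / (95 - 18) = e^(-0.1t), so t = -ln(0.740)/0.1 ≈ 3.0 minutes.


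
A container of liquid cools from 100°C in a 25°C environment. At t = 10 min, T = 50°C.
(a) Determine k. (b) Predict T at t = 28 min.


Newton's law: T(t) = T_a + (T₀ - T_a)e^(-kt).
(a) Use T(10) = 50: (50 - 25)/(100 - 25) = e^(-k·10), so k = -ln(0.333)/10 ≈ 0.1099.
(b) Apply k to t = 28: T(28) = 25 + (75)e^(-3.076) ≈ 28.5°C.


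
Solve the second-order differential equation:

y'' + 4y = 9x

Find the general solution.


Homogeneous: r² + 4 = 0 ⇒ r = ±2i, y_h = C₁cos(2x) + C₂sin(2x).
Polynomial forcing; try y_p = Ax + B. Then y_p'' + 4 y_p = 4(Ax + B) = 9x, so B = 0 and A = 9/4.
General solution: y = C₁cos(2x) + C₂sin(2x) + (9/4)x.


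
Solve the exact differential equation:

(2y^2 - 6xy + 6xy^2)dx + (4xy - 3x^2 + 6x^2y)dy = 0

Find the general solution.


Check exactness: ∂M/∂y = 4y - 6x + 12xy and ∂N/∂x = 4y - 6x + 12xy; equal, so the equation is exact.
Integrate M with respect to x (treating y as constant): ∫M dx = 2xy^2 - 3x^2y + 3x^2y^2 + h(y).
Differentiate w.r.t. y and set equal to N: all terms match, so h'(y) = 0 and h is a constant absorbed into C.
General solution: 2xy^2 - 3x^2y + 3x^2y^2 = C.


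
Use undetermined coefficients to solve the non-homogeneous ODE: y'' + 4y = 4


Homogeneous part: r² + 4 = 0 ⇒ r = ±2i, so y_h = C₁cos(2x) + C₂sin(2x).
Try constant y_p = A; plug in: 4A = 4 ⇒ A = 1.
General solution: y = C₁cos(2x) + C₂sin(2x) + 1.


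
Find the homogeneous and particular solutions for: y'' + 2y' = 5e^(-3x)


Characteristic roots of r² + 2r = 0 are -2, 0.
y_h = C₁e^(-2x) + C₂.
Forcing exponent -3 is not a characteristic root; try y_p = Ae^(-3x).
Substitute: A·(9 + (2)·-3 + (0)) = A·3 = 5, so A = 5/3.
General solution: y = C₁e^(-2x) + C₂ + (5/3)e^(-3x).


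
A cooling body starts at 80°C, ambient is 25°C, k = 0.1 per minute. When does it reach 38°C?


From T(t) = T_a + (T₀ - T_a)e^(-kt), set T(t) = 38:
(38 - 25) / (80 - 25) = e^(-0.1t), so t = -ln(0.236)/0.1 ≈ 14.4 minutes.


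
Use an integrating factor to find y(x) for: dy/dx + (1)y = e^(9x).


P(x) = 1 ⇒ μ = e^(x).
(μ y)' = e^(10x) ⇒ μ y = e^(10x)/10 + C.
Divide by μ: y = (1/10)e^(9x) + Ce^(-x).


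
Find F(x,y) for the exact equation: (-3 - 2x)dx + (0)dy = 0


Check exactness: ∂M/∂y = 0 and ∂N/∂x = 0; equal, so the equation is exact.
Integrate M with respect to x (treating y as constant): ∫M dx = -3x - x^2 + h(y).
Differentiate w.r.t. y and set equal to N: all terms match, so h'(y) = 0 and h is a constant absorbed into C.
General solution: -3x - x^2 = C.


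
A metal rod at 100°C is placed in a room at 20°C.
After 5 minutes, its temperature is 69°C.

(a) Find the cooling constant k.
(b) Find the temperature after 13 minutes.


Newton's law: T(t) = T_a + (T₀ - T_a)e^(-kt).
(a) Use T(5) = 69: (69 - 20)/(100 - 20) = e^(-k·5), so k = -ln(0.613)/5 ≈ 0.0980.
(b) Apply k to t = 13: T(13) = 20 + (80)e^(-1.275) ≈ 42.4°C.


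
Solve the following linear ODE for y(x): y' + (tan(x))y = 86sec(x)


P(x) = tan(x) ⇒ μ = e^(∫tan(x)dx) = sec(x).
(sec(x) y)' = 86sec²(x) ⇒ sec(x) y = 86tan(x) + C.
Multiply by cos(x): y = 86sin(x) + C·cos(x).


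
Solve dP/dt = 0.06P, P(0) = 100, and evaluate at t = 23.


The ODE dP/dt = 0.06P has solution P(t) = P(0)e^(0.06t).
Substitute P(0) = 100 and t = 23: P(23) = 100 e^(1.38) ≈ 397.


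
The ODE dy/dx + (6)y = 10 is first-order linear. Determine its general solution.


P(x) = 6, Q(x) = 10; integrating factor μ = e^(6x).
(μ y)' = 10e^(6x) ⇒ μ y = (5/3)e^(6x) + C.
Divide by μ: y = 5/3 + Ce^(-6x).


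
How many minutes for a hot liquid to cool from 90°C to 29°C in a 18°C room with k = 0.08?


From T(t) = T_a + (T₀ - T_a)e^(-kt), set T(t) = 29:
(29 - 18) / (90 - 18) = e^(-0.08t), so t = -ln(0.153)/0.08 ≈ 23.5 minutes.


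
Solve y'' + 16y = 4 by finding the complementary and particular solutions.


Homogeneous part: r² + 16 = 0 ⇒ r = ±4i, so y_h = C₁cos(4x) + C₂sin(4x).
Try constant y_p = A; plug in: 16A = 4 ⇒ A = 1/4.
General solution: y = C₁cos(4x) + C₂sin(4x) + 1/4.


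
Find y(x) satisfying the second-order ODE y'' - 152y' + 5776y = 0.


Characteristic equation: r² - 152r + 5776 = 0, i.e. (r - 76)² = 0.
Repeated root r = 76; include an x factor for the second linearly independent solution.
General solution: y = (C₁ + C₂x)e^(76x).


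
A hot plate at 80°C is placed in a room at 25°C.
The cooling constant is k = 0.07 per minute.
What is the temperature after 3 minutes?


Newton's law: dT/dt = -k(T - T_a) has solution T(t) = T_a + (T₀ - T_a)e^(-kt).
Plug in T_a = 25, T₀ = 80, k = 0.07, t = 3: T(3) = 25 + (55)e^(-0.21) ≈ 69.6°C.


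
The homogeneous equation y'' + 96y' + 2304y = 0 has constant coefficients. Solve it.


Characteristic equation: r² + 96r + 2304 = 0, i.e. (r + 48)² = 0.
Repeated root r = -48; include an x factor for the second linearly independent solution.
General solution: y = (C₁ + C₂x)e^(-48x).


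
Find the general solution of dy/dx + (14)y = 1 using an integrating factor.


P(x) = 14, Q(x) = 1; integrating factor μ = e^(14x).
(μ y)' = e^(14x) ⇒ μ y = (1/14)e^(14x) + C.
Divide by μ: y = 1/14 + Ce^(-14x).


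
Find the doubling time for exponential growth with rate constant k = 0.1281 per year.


Exponential growth: P(t) = P₀ e^(0.1281t). Set P(t)/P₀ = 2: e^(0.1281t) = 2.
Solve: t = ln(2)/0.1281 ≈ 5.41 years.


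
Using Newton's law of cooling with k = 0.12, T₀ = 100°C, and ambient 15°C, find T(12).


Newton's law: dT/dt = -k(T - T_a) has solution T(t) = T_a + (T₀ - T_a)e^(-kt).
Plug in T_a = 15, T₀ = 100, k = 0.12, t = 12: T(12) = 15 + (85)e^(-1.44) ≈ 35.1°C.


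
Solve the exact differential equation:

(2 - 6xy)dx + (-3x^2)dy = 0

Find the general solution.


Check exactness: ∂M/∂y = -6x and ∂N/∂x = -6x; equal, so the equation is exact.
Integrate M with respect to x (treating y as constant): ∫M dx = 2x - 3x^2y + h(y).
Differentiate w.r.t. y and set equal to N: all terms match, so h'(y) = 0 and h is a constant absorbed into C.
General solution: 2x - 3x^2y = C.


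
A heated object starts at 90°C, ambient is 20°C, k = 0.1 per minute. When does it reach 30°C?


From T(t) = T_a + (T₀ - T_a)e^(-kt), set T(t) = 30:
(30 - 20) / (90 - 20) = e^(-0.1t), so t = -ln(0.143)/0.1 ≈ 19.5 minutes.


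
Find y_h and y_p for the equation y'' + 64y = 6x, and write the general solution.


Homogeneous: r² + 64 = 0 ⇒ r = ±8i, y_h = C₁cos(8x) + C₂sin(8x).
Polynomial forcing; try y_p = Ax + B. Then y_p'' + 64 y_p = 64(Ax + B) = 6x, so B = 0 and A = 3/32.
General solution: y = C₁cos(8x) + C₂sin(8x) + (3/32)x.


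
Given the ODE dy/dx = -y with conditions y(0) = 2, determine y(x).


General solution of y' = -y is y = Ce^(-x).
Apply y(0) = 2: C = 2.
Particular solution: y = 2e^(-x).


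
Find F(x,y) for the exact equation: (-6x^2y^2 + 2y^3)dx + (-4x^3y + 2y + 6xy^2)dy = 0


Check exactness: ∂M/∂y = -12x^2y + 6y^2 and ∂N/∂x = -12x^2y + 6y^2; equal, so the equation is exact.
Integrate M with respect to x (treating y as constant): ∫M dx = -2x^3y^2 + 2xy^3 + h(y).
Differentiate w.r.t. y and set equal to N: the x-dependent terms already match, leaving h'(y) = 2y. Integrate: h(y) = y^2.
So F(x,y) = -2x^3y^2 + y^2 + 2xy^3.
General solution: -2x^3y^2 + y^2 + 2xy^3 = C.


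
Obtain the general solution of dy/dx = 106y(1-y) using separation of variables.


Separate: dy/[y(1-y)] = 106 dx.
Partial fractions: 1/[y(1-y)] = 1/y + 1/(1-y).
Integrate: ln|y/(1-y)| = 106x + C₀.
Solve for y: y = 1/(1 + Ce^(-106x)).


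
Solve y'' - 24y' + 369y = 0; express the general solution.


Characteristic equation: r² - 24r + 369 = 0.
Discriminant is negative; roots r = 12 ± 15i (complex conjugate pair).
General solution uses e^(α x)(C₁ cos(β x) + C₂ sin(β x)): y = e^(12x)(C₁cos(15x) + C₂sin(15x)).


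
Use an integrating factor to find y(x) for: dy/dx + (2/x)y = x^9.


P(x) = 2/x ⇒ μ = x^2.
(x^2 y)' = x^2·x^9 = x^11.
Integrate: x^2 y = x^12/(12) + C.
Solve for y: y = (1/12)x^10 + C/x^2.


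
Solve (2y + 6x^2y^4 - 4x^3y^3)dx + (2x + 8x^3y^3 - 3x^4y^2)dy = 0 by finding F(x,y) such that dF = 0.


Check exactness: ∂M/∂y = 2 + 24x^2y^3 - 12x^3y^2 and ∂N/∂x = 2 + 24x^2y^3 - 12x^3y^2; equal, so the equation is exact.
Integrate M with respect to x (treating y as constant): ∫M dx = 2xy + 2x^3y^4 - x^4y^3 + h(y).
Differentiate w.r.t. y and set equal to N: all terms match, so h'(y) = 0 and h is a constant absorbed into C.
General solution: 2xy + 2x^3y^4 - x^4y^3 = C.


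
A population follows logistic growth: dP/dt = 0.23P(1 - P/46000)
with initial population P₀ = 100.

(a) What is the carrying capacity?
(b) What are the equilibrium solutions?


Logistic ODE dP/dt = 0.23P(1 - P/46000) has equilibria where dP/dt = 0, i.e. P = 0 or P = 46000.
The coefficient (1 - P/K) = 0 when P = K, identifying K = 46000 as the carrying capacity.
(a) K = 46000; (b) equilibria P = 0 and P = 46000.


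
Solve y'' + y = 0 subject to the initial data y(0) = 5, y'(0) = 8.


Characteristic roots of r² + 1 = 0 are ±1i, so y = C₁cos(x) + C₂sin(x).
Apply y(0) = 5: C₁ = 5. Differentiate and apply y'(0) = 8: 1·C₂ = 8, so C₂ = 8.
Particular solution: y = 5cos(x) + 8sin(x).


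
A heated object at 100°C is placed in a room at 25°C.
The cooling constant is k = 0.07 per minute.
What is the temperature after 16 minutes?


Newton's law: dT/dt = -k(T - T_a) has solution T(t) = T_a + (T₀ - T_a)e^(-kt).
Plug in T_a = 25, T₀ = 100, k = 0.07, t = 16: T(16) = 25 + (75)e^(-1.12) ≈ 49.5°C.


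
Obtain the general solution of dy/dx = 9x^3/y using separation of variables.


Separate variables: y dy = 9x^3 dx.
Integrate both sides: y²/2 = (9/4)x^4 + C₀.
Multiply by 2: y² = (9/2)x^4 + C.


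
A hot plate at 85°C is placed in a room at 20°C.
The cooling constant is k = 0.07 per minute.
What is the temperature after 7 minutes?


Newton's law: dT/dt = -k(T - T_a) has solution T(t) = T_a + (T₀ - T_a)e^(-kt).
Plug in T_a = 20, T₀ = 85, k = 0.07, t = 7: T(7) = 20 + (65)e^(-0.49) ≈ 59.8°C.


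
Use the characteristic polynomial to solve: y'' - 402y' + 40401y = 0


Characteristic equation: r² - 402r + 40401 = 0, i.e. (r - 201)² = 0.
Repeated root r = 201; include an x factor for the second linearly independent solution.
General solution: y = (C₁ + C₂x)e^(201x).


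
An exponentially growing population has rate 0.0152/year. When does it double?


Exponential growth: P(t) = P₀ e^(0.0152t). Set P(t)/P₀ = 2: e^(0.0152t) = 2.
Solve: t = ln(2)/0.0152 ≈ 45.60 years.


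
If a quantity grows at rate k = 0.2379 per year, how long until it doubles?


Exponential growth: P(t) = P₀ e^(0.2379t). Set P(t)/P₀ = 2: e^(0.2379t) = 2.
Solve: t = ln(2)/0.2379 ≈ 2.91 years.


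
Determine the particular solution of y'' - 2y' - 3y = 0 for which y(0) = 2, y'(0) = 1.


Characteristic roots of r² - 2r - 3 = 0 are 3, -1.
General solution y = c₁ e^(3x) + c₂ e^(-x).
Apply y(0) = 2: c₁ + c₂ = 2. Apply y'(0) = 1: 3 c₁ - 1 c₂ = 1.
Solve: c₁ = 3/4, c₂ = 5/4.
Particular solution: y = (3/4)e^(3x) + (5/4)e^(-x).


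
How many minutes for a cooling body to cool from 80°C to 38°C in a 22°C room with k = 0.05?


From T(t) = T_a + (T₀ - T_a)e^(-kt), set T(t) = 38:
(38 - 22) / (80 - 22) = e^(-0.05t), so t = -ln(0.276)/0.05 ≈ 25.8 minutes.


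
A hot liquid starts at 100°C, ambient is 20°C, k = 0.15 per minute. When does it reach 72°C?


From T(t) = T_a + (T₀ - T_a)e^(-kt), set T(t) = 72:
(72 - 20) / (100 - 20) = e^(-0.15t), so t = -ln(0.650)/0.15 ≈ 2.9 minutes.


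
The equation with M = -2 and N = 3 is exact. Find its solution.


Check exactness: ∂M/∂y = 0 and ∂N/∂x = 0; equal, so the equation is exact.
Integrate M with respect to x (treating y as constant): ∫M dx = -2x + h(y).
Differentiate w.r.t. y and set equal to N: the x-dependent terms already match, leaving h'(y) = 3. Integrate: h(y) = 3y.
So F(x,y) = 3y - 2x.
General solution: 3y - 2x = C.


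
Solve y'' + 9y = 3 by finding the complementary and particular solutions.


Homogeneous part: r² + 9 = 0 ⇒ r = ±3i, so y_h = C₁cos(3x) + C₂sin(3x).
Try constant y_p = A; plug in: 9A = 3 ⇒ A = 1/3.
General solution: y = C₁cos(3x) + C₂sin(3x) + 1/3.


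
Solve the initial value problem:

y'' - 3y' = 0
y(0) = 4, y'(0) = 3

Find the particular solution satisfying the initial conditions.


Characteristic roots of r² - 3r = 0 are 0, 3.
General solution y = c₁ + c₂ e^(3x).
Apply y(0) = 4: c₁ + c₂ = 4. Apply y'(0) = 3: 0 c₁ + 3 c₂ = 3.
Solve: c₁ = 3, c₂ = 1.
Particular solution: y = 3 + e^(3x).


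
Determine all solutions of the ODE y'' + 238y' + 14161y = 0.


Characteristic equation: r² + 238r + 14161 = 0, i.e. (r + 119)² = 0.
Repeated root r = -119; include an x factor for the second linearly independent solution.
General solution: y = (C₁ + C₂x)e^(-119x).


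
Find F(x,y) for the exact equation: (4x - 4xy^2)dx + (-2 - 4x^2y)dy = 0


Check exactness: ∂M/∂y = -8xy and ∂N/∂x = -8xy; equal, so the equation is exact.
Integrate M with respect to x (treating y as constant): ∫M dx = 2x^2 - 2x^2y^2 + h(y).
Differentiate w.r.t. y and set equal to N: the x-dependent terms already match, leaving h'(y) = -2. Integrate: h(y) = -2y.
So F(x,y) = 2x^2 - 2y - 2x^2y^2.
General solution: 2x^2 - 2y - 2x^2y^2 = C.


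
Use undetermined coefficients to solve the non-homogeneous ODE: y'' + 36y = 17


Homogeneous part: r² + 36 = 0 ⇒ r = ±6i, so y_h = C₁cos(6x) + C₂sin(6x).
Try constant y_p = A; plug in: 36A = 17 ⇒ A = 17/36.
General solution: y = C₁cos(6x) + C₂sin(6x) + 17/36.


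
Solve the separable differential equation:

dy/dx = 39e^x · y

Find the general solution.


Separate variables: dy/y = 39e^x dx.
Integrate: ln|y| = 39e^x + C₀.
Exponentiate: y = Ce^(39e^x).


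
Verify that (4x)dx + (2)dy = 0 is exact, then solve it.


Check exactness: ∂M/∂y = 0 and ∂N/∂x = 0; equal, so the equation is exact.
Integrate M with respect to x (treating y as constant): ∫M dx = 2x^2 + h(y).
Differentiate w.r.t. y and set equal to N: the x-dependent terms already match, leaving h'(y) = 2. Integrate: h(y) = 2y.
So F(x,y) = 2y + 2x^2.
General solution: 2y + 2x^2 = C.


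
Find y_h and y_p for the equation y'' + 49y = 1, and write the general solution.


Homogeneous part: r² + 49 = 0 ⇒ r = ±7i, so y_h = C₁cos(7x) + C₂sin(7x).
Try constant y_p = A; plug in: 49A = 1 ⇒ A = 1/49.
General solution: y = C₁cos(7x) + C₂sin(7x) + 1/49.


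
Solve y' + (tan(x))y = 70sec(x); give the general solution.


P(x) = tan(x) ⇒ μ = e^(∫tan(x)dx) = sec(x).
(sec(x) y)' = 70sec²(x) ⇒ sec(x) y = 70tan(x) + C.
Multiply by cos(x): y = 70sin(x) + C·cos(x).


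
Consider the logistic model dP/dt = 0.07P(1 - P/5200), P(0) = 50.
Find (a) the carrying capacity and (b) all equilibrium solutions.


Logistic ODE dP/dt = 0.07P(1 - P/5200) has equilibria where dP/dt = 0, i.e. P = 0 or P = 5200.
The coefficient (1 - P/K) = 0 when P = K, identifying K = 5200 as the carrying capacity.
(a) K = 5200; (b) equilibria P = 0 and P = 5200.


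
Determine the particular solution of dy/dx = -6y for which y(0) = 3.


General solution of y' = -6y is y = Ce^(-6x).
Apply y(0) = 3: C = 3.
Particular solution: y = 3e^(-6x).


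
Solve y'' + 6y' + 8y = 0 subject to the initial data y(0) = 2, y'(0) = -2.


Characteristic roots of r² + 6r + 8 = 0 are -4, -2.
General solution y = c₁ e^(-4x) + c₂ e^(-2x).
Apply y(0) = 2: c₁ + c₂ = 2. Apply y'(0) = -2: -4 c₁ - 2 c₂ = -2.
Solve: c₁ = -1, c₂ = 3.
Particular solution: y = -e^(-4x) + 3e^(-2x).


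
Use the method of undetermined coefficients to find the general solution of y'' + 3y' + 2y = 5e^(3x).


Characteristic roots of r² + 3r + 2 = 0 are -2, -1.
y_h = C₁e^(-2x) + C₂e^(-x).
Forcing exponent 3 is not a characteristic root; try y_p = Ae^(3x).
Substitute: A·(9 + (3)·3 + (2)) = A·20 = 5, so A = 1/4.
General solution: y = C₁e^(-2x) + C₂e^(-x) + (1/4)e^(3x).


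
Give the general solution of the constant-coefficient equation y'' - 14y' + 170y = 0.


Characteristic equation: r² - 14r + 170 = 0.
Discriminant is negative; roots r = 7 ± 11i (complex conjugate pair).
General solution uses e^(α x)(C₁ cos(β x) + C₂ sin(β x)): y = e^(7x)(C₁cos(11x) + C₂sin(11x)).


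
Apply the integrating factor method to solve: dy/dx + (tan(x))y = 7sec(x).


P(x) = tan(x) ⇒ μ = e^(∫tan(x)dx) = sec(x).
(sec(x) y)' = 7sec²(x) ⇒ sec(x) y = 7tan(x) + C.
Multiply by cos(x): y = 7sin(x) + C·cos(x).


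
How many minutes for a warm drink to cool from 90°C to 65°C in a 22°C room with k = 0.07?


From T(t) = T_a + (T₀ - T_a)e^(-kt), set T(t) = 65:
(65 - 22) / (90 - 22) = e^(-0.07t), so t = -ln(0.632)/0.07 ≈ 6.5 minutes.


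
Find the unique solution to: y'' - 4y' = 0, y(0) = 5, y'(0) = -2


Characteristic roots of r² - 4r = 0 are 0, 4.
General solution y = c₁ + c₂ e^(4x).
Apply y(0) = 5: c₁ + c₂ = 5. Apply y'(0) = -2: 0 c₁ + 4 c₂ = -2.
Solve: c₁ = 11/2, c₂ = -1/2.
Particular solution: y = 11/2 - (1/2)e^(4x).


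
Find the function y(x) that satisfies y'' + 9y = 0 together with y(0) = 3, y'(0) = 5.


Characteristic roots of r² + 9 = 0 are ±3i, so y = C₁cos(3x) + C₂sin(3x).
Apply y(0) = 3: C₁ = 3. Differentiate and apply y'(0) = 5: 3·C₂ = 5, so C₂ = 5/3.
Particular solution: y = 3cos(3x) + (5/3)sin(3x).


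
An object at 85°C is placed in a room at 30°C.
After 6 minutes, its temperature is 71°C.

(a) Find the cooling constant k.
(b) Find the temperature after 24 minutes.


Newton's law: T(t) = T_a + (T₀ - T_a)e^(-kt).
(a) Use T(6) = 71: (71 - 30)/(85 - 30) = e^(-k·6), so k = -ln(0.745)/6 ≈ 0.0490.
(b) Apply k to t = 24: T(24) = 30 + (55)e^(-1.175) ≈ 47.0°C.


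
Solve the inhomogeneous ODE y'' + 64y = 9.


Homogeneous part: r² + 64 = 0 ⇒ r = ±8i, so y_h = C₁cos(8x) + C₂sin(8x).
Try constant y_p = A; plug in: 64A = 9 ⇒ A = 9/64.
General solution: y = C₁cos(8x) + C₂sin(8x) + 9/64.


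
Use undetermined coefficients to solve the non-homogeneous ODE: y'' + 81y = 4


Homogeneous part: r² + 81 = 0 ⇒ r = ±9i, so y_h = C₁cos(9x) + C₂sin(9x).
Try constant y_p = A; plug in: 81A = 4 ⇒ A = 4/81.
General solution: y = C₁cos(9x) + C₂sin(9x) + 4/81.


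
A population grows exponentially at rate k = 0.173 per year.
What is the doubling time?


Exponential growth: P(t) = P₀ e^(0.173t). Set P(t)/P₀ = 2: e^(0.173t) = 2.
Solve: t = ln(2)/0.173 ≈ 4.01 years.


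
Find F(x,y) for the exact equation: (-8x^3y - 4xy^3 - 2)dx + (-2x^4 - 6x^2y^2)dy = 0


Check exactness: ∂M/∂y = -8x^3 - 12xy^2 and ∂N/∂x = -8x^3 - 12xy^2; equal, so the equation is exact.
Integrate M with respect to x (treating y as constant): ∫M dx = -2x^4y - 2x^2y^3 - 2x + h(y).
Differentiate w.r.t. y and set equal to N: all terms match, so h'(y) = 0 and h is a constant absorbed into C.
General solution: -2x^4y - 2x^2y^3 - 2x = C.
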